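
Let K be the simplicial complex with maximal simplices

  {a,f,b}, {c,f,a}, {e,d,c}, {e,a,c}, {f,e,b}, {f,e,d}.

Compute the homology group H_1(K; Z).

K has 6 vertices, 12 edges, 6 triangles.
rank ∂_1 = 5, rank ∂_2 = 6 ⇒ b_1 = 12 − 5 − 6 = 1; all invariant factors of ∂_2 are 1 so no torsion. So H_1 ≅ Z.

H_1 ≅ Z.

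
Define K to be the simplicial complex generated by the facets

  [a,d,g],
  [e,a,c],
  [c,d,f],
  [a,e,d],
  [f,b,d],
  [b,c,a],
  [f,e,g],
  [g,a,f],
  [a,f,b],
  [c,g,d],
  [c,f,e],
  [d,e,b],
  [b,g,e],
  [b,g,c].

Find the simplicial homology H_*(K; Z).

K has 7 vertices, 21 edges, 14 triangles.
rank ∂_0 = 0, rank ∂_1 = 6 ⇒ b_0 = 7 − 0 − 6 = 1; all invariant factors of ∂_1 are 1 so no torsion. So H_0 = Z.
rank ∂_1 = 6, rank ∂_2 = 13 ⇒ b_1 = 21 − 6 − 13 = 2; all invariant factors of ∂_2 are 1 so no torsion. So H_1 = Z^2.
rank ∂_2 = 13, rank ∂_3 = 0 ⇒ b_2 = 14 − 13 − 0 = 1. So H_2 = Z.

H_0 = Z,  H_1 = Z^2,  H_2 = Z.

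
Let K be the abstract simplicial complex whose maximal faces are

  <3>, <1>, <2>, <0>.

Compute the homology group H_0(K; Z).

H_0 ≅ Z^4.

Take the total order 0 < 1 < 2 < 3 on the vertex set. Then K (dimension 0) consists of the simplices:

  0-simplices (4): [0], [1], [2], [3]

Hence C_0 ≅ Z^4.

Computing H_k = (kernel of ∂_k) / (image of ∂_{k+1}):

  H_0: rank C_0 − rank ∂_1 = 4 − 0 = 4, and there is no ∂_1, so H_0 = Z^4.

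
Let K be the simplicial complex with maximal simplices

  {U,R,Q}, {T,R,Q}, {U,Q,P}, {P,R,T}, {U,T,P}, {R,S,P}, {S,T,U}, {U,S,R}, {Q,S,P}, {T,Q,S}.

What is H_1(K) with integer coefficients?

Fix the vertex order P < Q < R < S < T < U and write every simplex with vertices in increasing order. Then dim K = 2 and the simplices of K are:

  0-simplices (6): P, Q, R, S, T, U
  1-simplices (15): PQ, PR, PS, PT, PU, QR, QS, QT, QU, RS, RT, RU, ST, SU, TU
  2-simplices (10): PQS, PQU, PRS, PRT, PTU, QRT, QRU, QST, RSU, STU

so the chain groups are C_0 ≅ Z^6, C_1 ≅ Z^15, C_2 ≅ Z^10.

Boundary ∂_1: C_1 → C_0 maps an edge to its endpoints' difference, ∂[p,q] = q − p.
As a 6×15 matrix over Z this has rank 5, with invariant factors (1,1,1,1,1).

Boundary ∂_2: C_2 → C_1 maps a triangle to the signed sum of its edges. For instance
  ∂PQS = QS − PS + PQ,
  ∂QST = ST − QT + QS.
The 15×10 boundary matrix has rank 10 and Smith normal form diag(1,1,1,1,1,1,1,1,1,2).

Reading off H_k = ker ∂_k / im ∂_{k+1}:

  H_1: rank ker ∂_1 − rank ∂_2 = (15 − 5) − 10 = 0, and ∂_2 has invariant factor 2 > 1, so H_1 = Z/2.

(K is a triangulation of the real projective plane RP^2.)

H_1 = Z/2.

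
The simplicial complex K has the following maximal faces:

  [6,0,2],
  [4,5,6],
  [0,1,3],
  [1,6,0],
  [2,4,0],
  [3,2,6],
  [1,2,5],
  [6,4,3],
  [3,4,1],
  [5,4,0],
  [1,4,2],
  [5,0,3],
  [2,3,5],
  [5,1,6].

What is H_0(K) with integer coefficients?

H_0 ≅ Z.

Take the total order 0 < 1 < 2 < 3 < 4 < 5 < 6 on the vertex set. Then K (dimension 2) consists of the simplices:

  0-simplices (7): [0], [1], [2], [3], [4], [5], [6]
  1-simplices (21): [0,1], [0,2], [0,3], [0,4], [0,5], [0,6], [1,2], [1,3], [1,4], [1,5], [1,6], [2,3], [2,4], [2,5], [2,6], [3,4], [3,5], [3,6], [4,5], [4,6], [5,6]
  2-simplices (14): [0,1,3], [0,1,6], [0,2,4], [0,2,6], [0,3,5], [0,4,5], [1,2,4], [1,2,5], [1,3,4], [1,5,6], [2,3,5], [2,3,6], [3,4,6], [4,5,6]

so the chain groups are C_0 ≅ Z^7, C_1 ≅ Z^21, C_2 ≅ Z^14.

∂_1: C_1 → C_0 sends each edge [p,q] (with p < q) to q − p.
The 7×21 boundary matrix has rank 6 and Smith normal form diag(1,1,1,1,1,1).

∂_2: C_2 → C_1 acts by ∂[p,q,r] = [q,r] − [p,r] + [p,q]. For instance
  ∂[4,5,6] = [5,6] − [4,6] + [4,5],
  ∂[0,1,6] = [1,6] − [0,6] + [0,1].
The 21×14 boundary matrix has rank 13 and Smith normal form diag(1,1,1,1,1,1,1,1,1,1,1,1,1).

Computing H_k = (kernel of ∂_k) / (image of ∂_{k+1}):

  H_0: rank C_0 − rank ∂_1 = 7 − 6 = 1, and the invariant factors of ∂_1 are all 1, so H_0 ≅ Z.

(K is a triangulation of the torus T^2.)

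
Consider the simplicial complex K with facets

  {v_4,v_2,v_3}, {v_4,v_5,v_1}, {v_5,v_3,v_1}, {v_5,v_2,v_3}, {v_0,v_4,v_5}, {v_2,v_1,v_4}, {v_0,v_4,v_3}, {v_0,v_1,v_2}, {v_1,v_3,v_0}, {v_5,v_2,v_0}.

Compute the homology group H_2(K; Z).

Take the total order v_0 < v_1 < v_2 < v_3 < v_4 < v_5 on the vertex set. Then K (dimension 2) consists of the simplices:

  0-simplices (6): [v_0], [v_1], [v_2], [v_3], [v_4], [v_5]
  1-simplices (15): (15 of them)
  2-simplices (10): [v_0,v_1,v_2], [v_0,v_1,v_3], [v_0,v_2,v_5], [v_0,v_3,v_4], [v_0,v_4,v_5], [v_1,v_2,v_4], [v_1,v_3,v_5], [v_1,v_4,v_5], [v_2,v_3,v_4], [v_2,v_3,v_5]

Hence C_0 ≅ Z^6, C_1 ≅ Z^15, C_2 ≅ Z^10.

Boundary ∂_1: C_1 → C_0 is given by ∂[p,q] = [q] − [p].
This gives a 6×15 integer matrix of rank 5; reducing to Smith normal form yields diagonal entries (1,1,1,1,1).

Boundary ∂_2: C_2 → C_1 acts by ∂[p,q,r] = [q,r] − [p,r] + [p,q]. For instance
  ∂[v_2,v_3,v_4] = [v_3,v_4] − [v_2,v_4] + [v_2,v_3],
  ∂[v_0,v_1,v_3] = [v_1,v_3] − [v_0,v_3] + [v_0,v_1].
This gives a 15×10 integer matrix of rank 10; reducing to Smith normal form yields diagonal entries (1,1,1,1,1,1,1,1,1,2).

Computing H_k = (kernel of ∂_k) / (image of ∂_{k+1}):

  H_2: rank ker ∂_2 − rank ∂_3 = (10 − 10) − 0 = 0, and there is no ∂_3, so H_2 = 0.

(K is a triangulation of the real projective plane RP^2.)

H_2 ≅ 0.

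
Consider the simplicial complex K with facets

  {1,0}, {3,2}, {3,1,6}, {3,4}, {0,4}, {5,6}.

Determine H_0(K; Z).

H_0 ≅ Z.

We work with the vertex ordering 0 < 1 < 2 < 3 < 4 < 5 < 6. The simplices of K, each written with vertices in increasing order, are:

  0-simplices (7): [0], [1], [2], [3], [4], [5], [6]
  1-simplices (8): [0,1], [0,4], [1,3], [1,6], [2,3], [3,4], [3,6], [5,6]
  2-simplices (1): [1,3,6]

so the chain groups are C_0 ≅ Z^7, C_1 ≅ Z^8, C_2 ≅ Z^1.

∂_1: C_1 → C_0 maps an edge to its endpoints' difference, ∂[p,q] = q − p. For instance
  ∂[0,4] = [4] − [0].
The resulting 7×8 matrix has rank 6, and its Smith normal form has invariant factors (1,1,1,1,1,1).

∂_2: C_2 → C_1 sends each 2-simplex [p,q,r] to [q,r] − [p,r] + [p,q]. For instance
  ∂[1,3,6] = [3,6] − [1,6] + [1,3].
This gives a 8×1 integer matrix of rank 1; reducing to Smith normal form yields diagonal entries (1).

Now H_k = ker ∂_k / im ∂_{k+1}, so:

  H_0: rank C_0 − rank ∂_1 = 7 − 6 = 1, and the invariant factors of ∂_1 are all 1, so H_0 = Z.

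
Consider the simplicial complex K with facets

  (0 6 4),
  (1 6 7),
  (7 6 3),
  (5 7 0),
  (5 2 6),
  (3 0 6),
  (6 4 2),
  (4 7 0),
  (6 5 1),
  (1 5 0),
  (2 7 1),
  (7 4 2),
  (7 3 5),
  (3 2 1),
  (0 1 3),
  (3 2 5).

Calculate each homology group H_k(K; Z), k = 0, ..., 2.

H_0 ≅ Z,  H_1 ≅ Z^2,  H_2 ≅ Z.

Fix the vertex order 0 < 1 < 2 < 3 < 4 < 5 < 6 < 7 and write every simplex with vertices in increasing order. Then dim K = 2 and the simplices of K are:

  0-simplices (8): [0], [1], [2], [3], [4], [5], [6], [7]
  1-simplices (24): (24 of them)
  2-simplices (16): [0,1,3], [0,1,5], [0,3,6], [0,4,6], [0,4,7], [0,5,7], [1,2,3], [1,2,7], [1,5,6], [1,6,7], [2,3,5], [2,4,6], [2,4,7], [2,5,6], [3,5,7], [3,6,7]

Hence C_0 ≅ Z^8, C_1 ≅ Z^24, C_2 ≅ Z^16.

∂_1: C_1 → C_0 is given by ∂[p,q] = [q] − [p]. For instance
  ∂[1,5] = [5] − [1].
As a 8×24 matrix over Z this has rank 7, with invariant factors (1,1,1,1,1,1,1).

Boundary ∂_2: C_2 → C_1 acts by ∂[p,q,r] = [q,r] − [p,r] + [p,q]. For instance
  ∂[0,1,3] = [1,3] − [0,3] + [0,1],
  ∂[1,2,7] = [2,7] − [1,7] + [1,2].
The 24×16 boundary matrix has rank 15 and Smith normal form diag(1,1,1,1,1,1,1,1,1,1,1,1,1,1,1).

Reading off H_k = ker ∂_k / im ∂_{k+1}:

  H_0: rank C_0 − rank ∂_1 = 8 − 7 = 1, and the invariant factors of ∂_1 are all 1, so H_0 = Z.
  H_1: rank ker ∂_1 − rank ∂_2 = (24 − 7) − 15 = 2, and the invariant factors of ∂_2 are all 1, so H_1 = Z^2.
  H_2: rank ker ∂_2 − rank ∂_3 = (16 − 15) − 0 = 1, and there is no ∂_3, so H_2 = Z.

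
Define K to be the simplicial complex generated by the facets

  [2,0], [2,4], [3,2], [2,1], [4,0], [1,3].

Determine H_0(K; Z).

H_0 = Z.

Take the total order 0 < 1 < 2 < 3 < 4 on the vertex set. Then K (dimension 1) consists of the simplices:

  0-simplices (5): [0], [1], [2], [3], [4]
  1-simplices (6): [0,2], [0,4], [1,2], [1,3], [2,3], [2,4]

so the chain groups are C_0 ≅ Z^5, C_1 ≅ Z^6.

∂_1: C_1 → C_0 sends each edge [p,q] (with p < q) to q − p. For instance
  ∂[1,2] = [2] − [1].
The resulting 5×6 matrix has rank 4, and its Smith normal form has invariant factors (1,1,1,1).

From H_k ≅ ker(∂_k) / im(∂_{k+1}) we obtain:

  H_0: rank C_0 − rank ∂_1 = 5 − 4 = 1, and the invariant factors of ∂_1 are all 1, so H_0 = Z.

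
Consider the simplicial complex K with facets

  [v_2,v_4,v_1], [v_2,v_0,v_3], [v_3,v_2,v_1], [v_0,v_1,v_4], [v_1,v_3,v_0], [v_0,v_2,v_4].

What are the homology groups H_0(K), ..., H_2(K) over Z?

H_0 = Z,  H_1 = 0,  H_2 = Z.

We work with the vertex ordering v_0 < v_1 < v_2 < v_3 < v_4. The simplices of K, each written with vertices in increasing order, are:

  0-simplices (5): [v_0], [v_1], [v_2], [v_3], [v_4]
  1-simplices (9): [v_0,v_1], [v_0,v_2], [v_0,v_3], [v_0,v_4], [v_1,v_2], [v_1,v_3], [v_1,v_4], [v_2,v_3], [v_2,v_4]
  2-simplices (6): [v_0,v_1,v_3], [v_0,v_1,v_4], [v_0,v_2,v_3], [v_0,v_2,v_4], [v_1,v_2,v_3], [v_1,v_2,v_4]

Hence C_0 ≅ Z^5, C_1 ≅ Z^9, C_2 ≅ Z^6.

∂_1: C_1 → C_0 is given by ∂[p,q] = [q] − [p].
The resulting 5×9 matrix has rank 4, and its Smith normal form has invariant factors (1,1,1,1).

The boundary map ∂_2: C_2 → C_1 maps a triangle to the signed sum of its edges. For instance
  ∂[v_0,v_2,v_4] = [v_2,v_4] − [v_0,v_4] + [v_0,v_2],
  ∂[v_1,v_2,v_3] = [v_2,v_3] − [v_1,v_3] + [v_1,v_2].
The resulting 9×6 matrix has rank 5, and its Smith normal form has invariant factors (1,1,1,1,1).

Now H_k = ker ∂_k / im ∂_{k+1}, so:

  H_0: rank C_0 − rank ∂_1 = 5 − 4 = 1, and the invariant factors of ∂_1 are all 1, so H_0 = Z.
  H_1: rank ker ∂_1 − rank ∂_2 = (9 − 4) − 5 = 0, and the invariant factors of ∂_2 are all 1, so H_1 = 0.
  H_2: rank ker ∂_2 − rank ∂_3 = (6 − 5) − 0 = 1, and there is no ∂_3, so H_2 = Z.

As a check, the Euler characteristic is 5 − 9 + 6 = 2, which agrees with 1 − 0 + 1 = 2.
(K is a triangulation of the 2-sphere S^2.)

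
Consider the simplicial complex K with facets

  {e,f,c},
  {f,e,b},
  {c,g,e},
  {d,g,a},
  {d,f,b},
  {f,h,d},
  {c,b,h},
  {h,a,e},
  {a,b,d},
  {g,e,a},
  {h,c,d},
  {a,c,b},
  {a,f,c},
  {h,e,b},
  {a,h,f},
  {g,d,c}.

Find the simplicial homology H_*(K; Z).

We work with the vertex ordering a < b < c < d < e < f < g < h. The simplices of K, each written with vertices in increasing order, are:

  0-simplices (8): a, b, c, d, e, f, g, h
  1-simplices (24): ab, ac, ad, ae, af, ag, ah, bc, bd, be, bf, bh, cd, ce, cf, cg, ch, df, dg, dh, ef, eg, eh, fh
  2-simplices (16): abc, abd, acf, adg, aeg, aeh, afh, bch, bdf, bef, beh, cdg, cdh, cef, ceg, dfh

giving chain groups C_0 ≅ Z^8, C_1 ≅ Z^24, C_2 ≅ Z^16.

∂_1: C_1 → C_0 maps an edge to its endpoints' difference, ∂[p,q] = q − p.
The 8×24 boundary matrix has rank 7 and Smith normal form diag(1,1,1,1,1,1,1).

The boundary map ∂_2: C_2 → C_1 maps a triangle to the signed sum of its edges. For instance
  ∂abc = bc − ac + ab,
  ∂cdg = dg − cg + cd.
The 24×16 boundary matrix has rank 15 and Smith normal form diag(1,1,1,1,1,1,1,1,1,1,1,1,1,1,1).

From H_k ≅ ker(∂_k) / im(∂_{k+1}) we obtain:

  H_0: rank C_0 − rank ∂_1 = 8 − 7 = 1, and the invariant factors of ∂_1 are all 1, so H_0 = Z.
  H_1: rank ker ∂_1 − rank ∂_2 = (24 − 7) − 15 = 2, and the invariant factors of ∂_2 are all 1, so H_1 = Z^2.
  H_2: rank ker ∂_2 − rank ∂_3 = (16 − 15) − 0 = 1, and there is no ∂_3, so H_2 = Z.

H_0 = Z,  H_1 = Z^2,  H_2 = Z.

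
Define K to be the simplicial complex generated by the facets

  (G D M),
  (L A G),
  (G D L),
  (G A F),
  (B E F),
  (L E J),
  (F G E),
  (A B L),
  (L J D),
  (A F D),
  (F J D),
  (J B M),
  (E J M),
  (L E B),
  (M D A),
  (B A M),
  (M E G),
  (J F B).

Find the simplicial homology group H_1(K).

We work with the vertex ordering A < B < D < E < F < G < J < L < M. The simplices of K, each written with vertices in increasing order, are:

  0-simplices (9): A, B, D, E, F, G, J, L, M
  1-simplices (27): AB, AD, AF, AG, AL, AM, BE, BF, BJ, BL, BM, DF, DG, DJ, DL, DM, EF, EG, EJ, EL, EM, FG, FJ, GL, GM, JL, JM
  2-simplices (18): ABL, ABM, ADF, ADM, AFG, AGL, BEF, BEL, BFJ, BJM, DFJ, DGL, DGM, DJL, EFG, EGM, EJL, EJM

giving chain groups C_0 ≅ Z^9, C_1 ≅ Z^27, C_2 ≅ Z^18.

∂_1: C_1 → C_0 is given by ∂[p,q] = [q] − [p]. For instance
  ∂EL = L − E.
This gives a 9×27 integer matrix of rank 8; reducing to Smith normal form yields diagonal entries (1,1,1,1,1,1,1,1).

Boundary ∂_2: C_2 → C_1 maps a triangle to the signed sum of its edges. For instance
  ∂DFJ = FJ − DJ + DF,
  ∂BJM = JM − BM + BJ.
As a 27×18 matrix over Z this has rank 18, with invariant factors (1,1,1,1,1,1,1,1,1,1,1,1,1,1,1,1,1,2).

Reading off H_k = ker ∂_k / im ∂_{k+1}:

  H_1: rank ker ∂_1 − rank ∂_2 = (27 − 8) − 18 = 1, and ∂_2 has invariant factor 2 > 1, so H_1 ≅ Z ⊕ Z/2Z.

H_1 = Z ⊕ Z/2Z.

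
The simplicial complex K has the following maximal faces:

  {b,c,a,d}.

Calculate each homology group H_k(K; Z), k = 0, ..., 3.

H_0 ≅ Z,  H_1 = 0,  H_2 = 0,  H_3 = 0.

We work with the vertex ordering a < b < c < d. The simplices of K, each written with vertices in increasing order, are:

  0-simplices (4): a, b, c, d
  1-simplices (6): ab, ac, ad, bc, bd, cd
  2-simplices (4): abc, abd, acd, bcd
  3-simplices (1): abcd

giving chain groups C_0 ≅ Z^4, C_1 ≅ Z^6, C_2 ≅ Z^4, C_3 ≅ Z^1.

Boundary ∂_1: C_1 → C_0 maps an edge to its endpoints' difference, ∂[p,q] = q − p.
The 4×6 boundary matrix has rank 3 and Smith normal form diag(1,1,1).

Boundary ∂_2: C_2 → C_1 maps a triangle to the signed sum of its edges. For instance
  ∂acd = cd − ad + ac,
  ∂abc = bc − ac + ab.
The 6×4 boundary matrix has rank 3 and Smith normal form diag(1,1,1).

The boundary map ∂_3: C_3 → C_2 sends each 3-simplex σ to the alternating sum Σ_i (−1)^i (σ with its i-th vertex removed). For instance
  ∂abcd = bcd − acd + abd − abc.
As a 4×1 matrix over Z this has rank 1, with invariant factors (1).

Now H_k = ker ∂_k / im ∂_{k+1}, so:

  H_0: rank C_0 − rank ∂_1 = 4 − 3 = 1, and the invariant factors of ∂_1 are all 1, so H_0 ≅ Z.
  H_1: rank ker ∂_1 − rank ∂_2 = (6 − 3) − 3 = 0, and the invariant factors of ∂_2 are all 1, so H_1 ≅ 0.
  H_2: rank ker ∂_2 − rank ∂_3 = (4 − 3) − 1 = 0, and the invariant factors of ∂_3 are all 1, so H_2 ≅ 0.
  H_3: rank ker ∂_3 − rank ∂_4 = (1 − 1) − 0 = 0, and there is no ∂_4, so H_3 ≅ 0.

(K is a triangulation of the 3-simplex.)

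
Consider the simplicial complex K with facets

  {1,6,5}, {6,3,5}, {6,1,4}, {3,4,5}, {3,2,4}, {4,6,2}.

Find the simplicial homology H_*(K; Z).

Fix the vertex order 1 < 2 < 3 < 4 < 5 < 6 and write every simplex with vertices in increasing order. Then dim K = 2 and the simplices of K are:

  0-simplices (6): [1], [2], [3], [4], [5], [6]
  1-simplices (12): [1,4], [1,5], [1,6], [2,3], [2,4], [2,6], [3,4], [3,5], [3,6], [4,5], [4,6], [5,6]
  2-simplices (6): [1,4,6], [1,5,6], [2,3,4], [2,4,6], [3,4,5], [3,5,6]

giving chain groups C_0 ≅ Z^6, C_1 ≅ Z^12, C_2 ≅ Z^6.

Boundary ∂_1: C_1 → C_0 sends each edge [p,q] (with p < q) to q − p.
The 6×12 boundary matrix has rank 5 and Smith normal form diag(1,1,1,1,1).

Boundary ∂_2: C_2 → C_1 sends each 2-simplex [p,q,r] to [q,r] − [p,r] + [p,q]. For instance
  ∂[1,4,6] = [4,6] − [1,6] + [1,4],
  ∂[3,5,6] = [5,6] − [3,6] + [3,5].
As a 12×6 matrix over Z this has rank 6, with invariant factors (1,1,1,1,1,1).

Computing H_k = (kernel of ∂_k) / (image of ∂_{k+1}):

  H_0: rank C_0 − rank ∂_1 = 6 − 5 = 1, and the invariant factors of ∂_1 are all 1, so H_0 = Z.
  H_1: rank ker ∂_1 − rank ∂_2 = (12 − 5) − 6 = 1, and the invariant factors of ∂_2 are all 1, so H_1 = Z.
  H_2: rank ker ∂_2 − rank ∂_3 = (6 − 6) − 0 = 0, and there is no ∂_3, so H_2 = 0.

H_0 = Z,  H_1 = Z,  H_2 = 0.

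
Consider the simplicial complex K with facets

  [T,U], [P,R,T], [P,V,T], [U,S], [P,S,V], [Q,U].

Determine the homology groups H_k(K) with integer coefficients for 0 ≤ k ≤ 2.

H_0 ≅ Z,  H_1 ≅ Z,  H_2 = 0.

We work with the vertex ordering P < Q < R < S < T < U < V. The simplices of K, each written with vertices in increasing order, are:

  0-simplices (7): P, Q, R, S, T, U, V
  1-simplices (10): PR, PS, PT, PV, QU, RT, SU, SV, TU, TV
  2-simplices (3): PRT, PSV, PTV

Hence C_0 ≅ Z^7, C_1 ≅ Z^10, C_2 ≅ Z^3.

The boundary map ∂_1: C_1 → C_0 maps an edge to its endpoints' difference, ∂[p,q] = q − p.
As a 7×10 matrix over Z this has rank 6, with invariant factors (1,1,1,1,1,1).

∂_2: C_2 → C_1 acts by ∂[p,q,r] = [q,r] − [p,r] + [p,q]. For instance
  ∂PSV = SV − PV + PS,
  ∂PTV = TV − PV + PT.
This gives a 10×3 integer matrix of rank 3; reducing to Smith normal form yields diagonal entries (1,1,1).

Reading off H_k = ker ∂_k / im ∂_{k+1}:

  H_0: rank C_0 − rank ∂_1 = 7 − 6 = 1, and the invariant factors of ∂_1 are all 1, so H_0 = Z.
  H_1: rank ker ∂_1 − rank ∂_2 = (10 − 6) − 3 = 1, and the invariant factors of ∂_2 are all 1, so H_1 = Z.
  H_2: rank ker ∂_2 − rank ∂_3 = (3 − 3) − 0 = 0, and there is no ∂_3, so H_2 = 0.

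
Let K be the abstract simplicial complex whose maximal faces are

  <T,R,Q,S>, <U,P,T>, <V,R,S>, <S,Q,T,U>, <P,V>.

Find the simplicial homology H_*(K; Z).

We work with the vertex ordering P < Q < R < S < T < U < V. The simplices of K, each written with vertices in increasing order, are:

  0-simplices (7): P, Q, R, S, T, U, V
  1-simplices (14): PT, PU, PV, QR, QS, QT, QU, RS, RT, RV, ST, SU, SV, TU
  2-simplices (9): PTU, QRS, QRT, QST, QSU, QTU, RST, RSV, STU
  3-simplices (2): QRST, QSTU

Hence C_0 ≅ Z^7, C_1 ≅ Z^14, C_2 ≅ Z^9, C_3 ≅ Z^2.

∂_1: C_1 → C_0 sends each edge [p,q] (with p < q) to q − p.
The 7×14 boundary matrix has rank 6 and Smith normal form diag(1,1,1,1,1,1).

∂_2: C_2 → C_1 sends each 2-simplex [p,q,r] to [q,r] − [p,r] + [p,q]. For instance
  ∂STU = TU − SU + ST,
  ∂QTU = TU − QU + QT.
The resulting 14×9 matrix has rank 7, and its Smith normal form has invariant factors (1,1,1,1,1,1,1).

∂_3: C_3 → C_2 sends each 3-simplex σ to the alternating sum Σ_i (−1)^i (σ with its i-th vertex removed). For instance
  ∂QSTU = STU − QTU + QSU − QST,
  ∂QRST = RST − QST + QRT − QRS.
The 9×2 boundary matrix has rank 2 and Smith normal form diag(1,1).

From H_k ≅ ker(∂_k) / im(∂_{k+1}) we obtain:

  H_0: rank C_0 − rank ∂_1 = 7 − 6 = 1, and the invariant factors of ∂_1 are all 1, so H_0 ≅ Z.
  H_1: rank ker ∂_1 − rank ∂_2 = (14 − 6) − 7 = 1, and the invariant factors of ∂_2 are all 1, so H_1 ≅ Z.
  H_2: rank ker ∂_2 − rank ∂_3 = (9 − 7) − 2 = 0, and the invariant factors of ∂_3 are all 1, so H_2 ≅ 0.
  H_3: rank ker ∂_3 − rank ∂_4 = (2 − 2) − 0 = 0, and there is no ∂_4, so H_3 ≅ 0.

As a check, the Euler characteristic is 7 − 14 + 9 − 2 = 0, which agrees with 1 − 1 + 0 − 0 = 0.

H_0 = Z,  H_1 = Z,  H_2 = 0,  H_3 = 0.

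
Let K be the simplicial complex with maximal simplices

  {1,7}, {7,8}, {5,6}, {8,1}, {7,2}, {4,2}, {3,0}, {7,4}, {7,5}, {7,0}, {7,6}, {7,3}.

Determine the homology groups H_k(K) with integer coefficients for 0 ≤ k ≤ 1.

H_0 ≅ Z,  H_1 ≅ Z^4.

We work with the vertex ordering 0 < 1 < 2 < 3 < 4 < 5 < 6 < 7 < 8. The simplices of K, each written with vertices in increasing order, are:

  0-simplices (9): [0], [1], [2], [3], [4], [5], [6], [7], [8]
  1-simplices (12): [0,3], [0,7], [1,7], [1,8], [2,4], [2,7], [3,7], [4,7], [5,6], [5,7], [6,7], [7,8]

giving chain groups C_0 ≅ Z^9, C_1 ≅ Z^12.

∂_1: C_1 → C_0 is given by ∂[p,q] = [q] − [p]. For instance
  ∂[2,7] = [7] − [2].
This gives a 9×12 integer matrix of rank 8; reducing to Smith normal form yields diagonal entries (1,1,1,1,1,1,1,1).

Now H_k = ker ∂_k / im ∂_{k+1}, so:

  H_0: rank C_0 − rank ∂_1 = 9 − 8 = 1, and the invariant factors of ∂_1 are all 1, so H_0 = Z.
  H_1: rank ker ∂_1 − rank ∂_2 = (12 − 8) − 0 = 4, and there is no ∂_2, so H_1 = Z^4.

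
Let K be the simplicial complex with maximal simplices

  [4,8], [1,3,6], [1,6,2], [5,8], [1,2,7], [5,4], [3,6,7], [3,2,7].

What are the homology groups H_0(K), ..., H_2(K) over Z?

Fix the vertex order 1 < 2 < 3 < 4 < 5 < 6 < 7 < 8 and write every simplex with vertices in increasing order. Then dim K = 2 and the simplices of K are:

  0-simplices (8): [1], [2], [3], [4], [5], [6], [7], [8]
  1-simplices (13): [1,2], [1,3], [1,6], [1,7], [2,3], [2,6], [2,7], [3,6], [3,7], [4,5], [4,8], [5,8], [6,7]
  2-simplices (5): [1,2,6], [1,2,7], [1,3,6], [2,3,7], [3,6,7]

Hence C_0 ≅ Z^8, C_1 ≅ Z^13, C_2 ≅ Z^5.

∂_1: C_1 → C_0 is given by ∂[p,q] = [q] − [p]. For instance
  ∂[2,6] = [6] − [2].
The 8×13 boundary matrix has rank 6 and Smith normal form diag(1,1,1,1,1,1).

∂_2: C_2 → C_1 maps a triangle to the signed sum of its edges. For instance
  ∂[1,3,6] = [3,6] − [1,6] + [1,3],
  ∂[1,2,6] = [2,6] − [1,6] + [1,2].
This gives a 13×5 integer matrix of rank 5; reducing to Smith normal form yields diagonal entries (1,1,1,1,1).

From H_k ≅ ker(∂_k) / im(∂_{k+1}) we obtain:

  H_0: rank C_0 − rank ∂_1 = 8 − 6 = 2, and the invariant factors of ∂_1 are all 1, so H_0 ≅ Z^2.
  H_1: rank ker ∂_1 − rank ∂_2 = (13 − 6) − 5 = 2, and the invariant factors of ∂_2 are all 1, so H_1 ≅ Z^2.
  H_2: rank ker ∂_2 − rank ∂_3 = (5 − 5) − 0 = 0, and there is no ∂_3, so H_2 ≅ 0.

As a check, the Euler characteristic is 8 − 13 + 5 = 0, which agrees with 2 − 2 + 0 = 0.
(K is a triangulation of the disjoint union of the Möbius band and the circle S^1.)

H_0 = Z^2,  H_1 = Z^2,  H_2 = 0.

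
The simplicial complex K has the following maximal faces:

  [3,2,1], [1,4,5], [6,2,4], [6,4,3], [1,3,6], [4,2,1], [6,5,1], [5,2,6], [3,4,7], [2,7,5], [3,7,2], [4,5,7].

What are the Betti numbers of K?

b_0 = 1, b_1 = 0, b_2 = 0.

Fix the vertex order 1 < 2 < 3 < 4 < 5 < 6 < 7 and write every simplex with vertices in increasing order. Then dim K = 2 and the simplices of K are:

  0-simplices (7): [1], [2], [3], [4], [5], [6], [7]
  1-simplices (18): [1,2], [1,3], [1,4], [1,5], [1,6], [2,3], [2,4], [2,5], [2,6], [2,7], [3,4], [3,6], [3,7], [4,5], [4,6], [4,7], [5,6], [5,7]
  2-simplices (12): [1,2,3], [1,2,4], [1,3,6], [1,4,5], [1,5,6], [2,3,7], [2,4,6], [2,5,6], [2,5,7], [3,4,6], [3,4,7], [4,5,7]

Hence C_0 ≅ Z^7, C_1 ≅ Z^18, C_2 ≅ Z^12.

Boundary ∂_1: C_1 → C_0 maps an edge to its endpoints' difference, ∂[p,q] = q − p. For instance
  ∂[5,7] = [7] − [5].
The resulting 7×18 matrix has rank 6, and its Smith normal form has invariant factors (1,1,1,1,1,1).

Boundary ∂_2: C_2 → C_1 acts by ∂[p,q,r] = [q,r] − [p,r] + [p,q]. For instance
  ∂[2,5,6] = [5,6] − [2,6] + [2,5],
  ∂[1,5,6] = [5,6] − [1,6] + [1,5].
The resulting 18×12 matrix has rank 12, and its Smith normal form has invariant factors (1,1,1,1,1,1,1,1,1,1,1,2).

Reading off H_k = ker ∂_k / im ∂_{k+1}:

  H_0: rank C_0 − rank ∂_1 = 7 − 6 = 1, and the invariant factors of ∂_1 are all 1, so H_0 ≅ Z.
  H_1: rank ker ∂_1 − rank ∂_2 = (18 − 6) − 12 = 0, and ∂_2 has invariant factor 2 > 1, so H_1 ≅ Z/2.
  H_2: rank ker ∂_2 − rank ∂_3 = (12 − 12) − 0 = 0, and there is no ∂_3, so H_2 ≅ 0.

Hence the Betti numbers are b_0 = 1, b_1 = 0, b_2 = 0.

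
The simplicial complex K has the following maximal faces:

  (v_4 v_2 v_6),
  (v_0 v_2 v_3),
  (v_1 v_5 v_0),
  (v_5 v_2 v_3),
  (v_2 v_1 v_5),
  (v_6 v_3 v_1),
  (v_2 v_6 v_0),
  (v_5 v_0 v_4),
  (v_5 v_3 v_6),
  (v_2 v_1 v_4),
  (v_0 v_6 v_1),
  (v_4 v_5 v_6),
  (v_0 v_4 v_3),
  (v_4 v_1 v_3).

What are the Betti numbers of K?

Fix the vertex order v_0 < v_1 < v_2 < v_3 < v_4 < v_5 < v_6 and write every simplex with vertices in increasing order. Then dim K = 2 and the simplices of K are:

  0-simplices (7): [v_0], [v_1], [v_2], [v_3], [v_4], [v_5], [v_6]
  1-simplices (21): (21 of them)
  2-simplices (14): (14 of them)

so the chain groups are C_0 ≅ Z^7, C_1 ≅ Z^21, C_2 ≅ Z^14.

∂_1: C_1 → C_0 maps an edge to its endpoints' difference, ∂[p,q] = q − p. For instance
  ∂[v_2,v_3] = [v_3] − [v_2].
The 7×21 boundary matrix has rank 6 and Smith normal form diag(1,1,1,1,1,1).

The boundary map ∂_2: C_2 → C_1 maps a triangle to the signed sum of its edges. For instance
  ∂[v_0,v_1,v_6] = [v_1,v_6] − [v_0,v_6] + [v_0,v_1],
  ∂[v_0,v_4,v_5] = [v_4,v_5] − [v_0,v_5] + [v_0,v_4].
The 21×14 boundary matrix has rank 13 and Smith normal form diag(1,1,1,1,1,1,1,1,1,1,1,1,1).

Reading off H_k = ker ∂_k / im ∂_{k+1}:

  H_0: rank C_0 − rank ∂_1 = 7 − 6 = 1, and the invariant factors of ∂_1 are all 1, so H_0 = Z.
  H_1: rank ker ∂_1 − rank ∂_2 = (21 − 6) − 13 = 2, and the invariant factors of ∂_2 are all 1, so H_1 = Z^2.
  H_2: rank ker ∂_2 − rank ∂_3 = (14 − 13) − 0 = 1, and there is no ∂_3, so H_2 = Z.

Hence the Betti numbers are b_0 = 1, b_1 = 2, b_2 = 1.

b_0 = 1, b_1 = 2, b_2 = 1.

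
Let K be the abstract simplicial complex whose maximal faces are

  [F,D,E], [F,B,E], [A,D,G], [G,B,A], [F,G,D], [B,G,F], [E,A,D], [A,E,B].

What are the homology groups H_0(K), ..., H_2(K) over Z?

H_0 ≅ Z,  H_1 = 0,  H_2 ≅ Z.

Order the vertices as A < B < D < E < F < G. Listing each simplex with vertices in this order, K has dimension 2 with simplices:

  0-simplices (6): A, B, D, E, F, G
  1-simplices (12): AB, AD, AE, AG, BE, BF, BG, DE, DF, DG, EF, FG
  2-simplices (8): ABE, ABG, ADE, ADG, BEF, BFG, DEF, DFG

giving chain groups C_0 ≅ Z^6, C_1 ≅ Z^12, C_2 ≅ Z^8.

Boundary ∂_1: C_1 → C_0 sends each edge [p,q] (with p < q) to q − p.
The 6×12 boundary matrix has rank 5 and Smith normal form diag(1,1,1,1,1).

Boundary ∂_2: C_2 → C_1 maps a triangle to the signed sum of its edges. For instance
  ∂ADE = DE − AE + AD,
  ∂DFG = FG − DG + DF.
The 12×8 boundary matrix has rank 7 and Smith normal form diag(1,1,1,1,1,1,1).

Computing H_k = (kernel of ∂_k) / (image of ∂_{k+1}):

  H_0: rank C_0 − rank ∂_1 = 6 − 5 = 1, and the invariant factors of ∂_1 are all 1, so H_0 = Z.
  H_1: rank ker ∂_1 − rank ∂_2 = (12 − 5) − 7 = 0, and the invariant factors of ∂_2 are all 1, so H_1 = 0.
  H_2: rank ker ∂_2 − rank ∂_3 = (8 − 7) − 0 = 1, and there is no ∂_3, so H_2 = Z.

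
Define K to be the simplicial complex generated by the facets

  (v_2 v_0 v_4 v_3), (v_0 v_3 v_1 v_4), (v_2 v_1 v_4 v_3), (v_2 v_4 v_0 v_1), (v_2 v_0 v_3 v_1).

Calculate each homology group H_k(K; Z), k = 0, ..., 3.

Take the total order v_0 < v_1 < v_2 < v_3 < v_4 on the vertex set. Then K (dimension 3) consists of the simplices:

  0-simplices (5): [v_0], [v_1], [v_2], [v_3], [v_4]
  1-simplices (10): [v_0,v_1], [v_0,v_2], [v_0,v_3], [v_0,v_4], [v_1,v_2], [v_1,v_3], [v_1,v_4], [v_2,v_3], [v_2,v_4], [v_3,v_4]
  2-simplices (10): [v_0,v_1,v_2], [v_0,v_1,v_3], [v_0,v_1,v_4], [v_0,v_2,v_3], [v_0,v_2,v_4], [v_0,v_3,v_4], [v_1,v_2,v_3], [v_1,v_2,v_4], [v_1,v_3,v_4], [v_2,v_3,v_4]
  3-simplices (5): [v_0,v_1,v_2,v_3], [v_0,v_1,v_2,v_4], [v_0,v_1,v_3,v_4], [v_0,v_2,v_3,v_4], [v_1,v_2,v_3,v_4]

so the chain groups are C_0 ≅ Z^5, C_1 ≅ Z^10, C_2 ≅ Z^10, C_3 ≅ Z^5.

The boundary map ∂_1: C_1 → C_0 sends each edge [p,q] (with p < q) to q − p.
This gives a 5×10 integer matrix of rank 4; reducing to Smith normal form yields diagonal entries (1,1,1,1).

Boundary ∂_2: C_2 → C_1 acts by ∂[p,q,r] = [q,r] − [p,r] + [p,q]. For instance
  ∂[v_2,v_3,v_4] = [v_3,v_4] − [v_2,v_4] + [v_2,v_3],
  ∂[v_1,v_3,v_4] = [v_3,v_4] − [v_1,v_4] + [v_1,v_3].
The 10×10 boundary matrix has rank 6 and Smith normal form diag(1,1,1,1,1,1).

The boundary map ∂_3: C_3 → C_2 sends each 3-simplex σ to the alternating sum Σ_i (−1)^i (σ with its i-th vertex removed). For instance
  ∂[v_0,v_1,v_3,v_4] = [v_1,v_3,v_4] − [v_0,v_3,v_4] + [v_0,v_1,v_4] − [v_0,v_1,v_3],
  ∂[v_0,v_2,v_3,v_4] = [v_2,v_3,v_4] − [v_0,v_3,v_4] + [v_0,v_2,v_4] − [v_0,v_2,v_3].
The 10×5 boundary matrix has rank 4 and Smith normal form diag(1,1,1,1).

Now H_k = ker ∂_k / im ∂_{k+1}, so:

  H_0: rank C_0 − rank ∂_1 = 5 − 4 = 1, and the invariant factors of ∂_1 are all 1, so H_0 ≅ Z.
  H_1: rank ker ∂_1 − rank ∂_2 = (10 − 4) − 6 = 0, and the invariant factors of ∂_2 are all 1, so H_1 ≅ 0.
  H_2: rank ker ∂_2 − rank ∂_3 = (10 − 6) − 4 = 0, and the invariant factors of ∂_3 are all 1, so H_2 ≅ 0.
  H_3: rank ker ∂_3 − rank ∂_4 = (5 − 4) − 0 = 1, and there is no ∂_4, so H_3 ≅ Z.

(K is a triangulation of the 3-sphere S^3.)

H_0 = Z,  H_1 = 0,  H_2 = 0,  H_3 = Z.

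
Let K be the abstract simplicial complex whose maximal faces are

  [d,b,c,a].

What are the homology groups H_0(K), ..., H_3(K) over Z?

H_0 = Z,  H_1 = 0,  H_2 = 0,  H_3 = 0.

Fix the vertex order a < b < c < d and write every simplex with vertices in increasing order. Then dim K = 3 and the simplices of K are:

  0-simplices (4): a, b, c, d
  1-simplices (6): ab, ac, ad, bc, bd, cd
  2-simplices (4): abc, abd, acd, bcd
  3-simplices (1): abcd

Hence C_0 ≅ Z^4, C_1 ≅ Z^6, C_2 ≅ Z^4, C_3 ≅ Z^1.

∂_1: C_1 → C_0 maps an edge to its endpoints' difference, ∂[p,q] = q − p.
As a 4×6 matrix over Z this has rank 3, with invariant factors (1,1,1).

The boundary map ∂_2: C_2 → C_1 acts by ∂[p,q,r] = [q,r] − [p,r] + [p,q]. For instance
  ∂abd = bd − ad + ab,
  ∂abc = bc − ac + ab.
This gives a 6×4 integer matrix of rank 3; reducing to Smith normal form yields diagonal entries (1,1,1).

Boundary ∂_3: C_3 → C_2 sends each 3-simplex σ to the alternating sum Σ_i (−1)^i (σ with its i-th vertex removed). For instance
  ∂abcd = bcd − acd + abd − abc.
The resulting 4×1 matrix has rank 1, and its Smith normal form has invariant factors (1).

Now H_k = ker ∂_k / im ∂_{k+1}, so:

  H_0: rank C_0 − rank ∂_1 = 4 − 3 = 1, and the invariant factors of ∂_1 are all 1, so H_0 = Z.
  H_1: rank ker ∂_1 − rank ∂_2 = (6 − 3) − 3 = 0, and the invariant factors of ∂_2 are all 1, so H_1 = 0.
  H_2: rank ker ∂_2 − rank ∂_3 = (4 − 3) − 1 = 0, and the invariant factors of ∂_3 are all 1, so H_2 = 0.
  H_3: rank ker ∂_3 − rank ∂_4 = (1 − 1) − 0 = 0, and there is no ∂_4, so H_3 = 0.

As a check, the Euler characteristic is 4 − 6 + 4 − 1 = 1, which agrees with 1 − 0 + 0 − 0 = 1.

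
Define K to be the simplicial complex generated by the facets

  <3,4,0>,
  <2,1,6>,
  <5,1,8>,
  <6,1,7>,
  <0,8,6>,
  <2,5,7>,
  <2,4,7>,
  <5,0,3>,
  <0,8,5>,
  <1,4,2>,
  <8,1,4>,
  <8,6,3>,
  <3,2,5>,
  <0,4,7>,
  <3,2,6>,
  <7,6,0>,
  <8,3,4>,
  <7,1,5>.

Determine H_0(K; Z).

H_0 = Z.

We work with the vertex ordering 0 < 1 < 2 < 3 < 4 < 5 < 6 < 7 < 8. The simplices of K, each written with vertices in increasing order, are:

  0-simplices (9): [0], [1], [2], [3], [4], [5], [6], [7], [8]
  1-simplices (27): (27 of them)
  2-simplices (18): [0,3,4], [0,3,5], [0,4,7], [0,5,8], [0,6,7], [0,6,8], [1,2,4], [1,2,6], [1,4,8], [1,5,7], [1,5,8], [1,6,7], [2,3,5], [2,3,6], [2,4,7], [2,5,7], [3,4,8], [3,6,8]

giving chain groups C_0 ≅ Z^9, C_1 ≅ Z^27, C_2 ≅ Z^18.

∂_1: C_1 → C_0 maps an edge to its endpoints' difference, ∂[p,q] = q − p. For instance
  ∂[2,3] = [3] − [2].
The 9×27 boundary matrix has rank 8 and Smith normal form diag(1,1,1,1,1,1,1,1).

The boundary map ∂_2: C_2 → C_1 acts by ∂[p,q,r] = [q,r] − [p,r] + [p,q]. For instance
  ∂[3,4,8] = [4,8] − [3,8] + [3,4],
  ∂[0,6,7] = [6,7] − [0,7] + [0,6].
The resulting 27×18 matrix has rank 18, and its Smith normal form has invariant factors (1,1,1,1,1,1,1,1,1,1,1,1,1,1,1,1,1,2).

Now H_k = ker ∂_k / im ∂_{k+1}, so:

  H_0: rank C_0 − rank ∂_1 = 9 − 8 = 1, and the invariant factors of ∂_1 are all 1, so H_0 = Z.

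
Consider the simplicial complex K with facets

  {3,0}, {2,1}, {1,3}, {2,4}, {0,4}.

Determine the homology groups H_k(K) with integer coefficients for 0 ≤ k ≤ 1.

H_0 ≅ Z,  H_1 ≅ Z.

We work with the vertex ordering 0 < 1 < 2 < 3 < 4. The simplices of K, each written with vertices in increasing order, are:

  0-simplices (5): [0], [1], [2], [3], [4]
  1-simplices (5): [0,3], [0,4], [1,2], [1,3], [2,4]

giving chain groups C_0 ≅ Z^5, C_1 ≅ Z^5.

Boundary ∂_1: C_1 → C_0 sends each edge [p,q] (with p < q) to q − p. For instance
  ∂[0,3] = [3] − [0].
This gives a 5×5 integer matrix of rank 4; reducing to Smith normal form yields diagonal entries (1,1,1,1).

Computing H_k = (kernel of ∂_k) / (image of ∂_{k+1}):

  H_0: rank C_0 − rank ∂_1 = 5 − 4 = 1, and the invariant factors of ∂_1 are all 1, so H_0 ≅ Z.
  H_1: rank ker ∂_1 − rank ∂_2 = (5 − 4) − 0 = 1, and there is no ∂_2, so H_1 ≅ Z.

(K is a triangulation of the circle S^1.)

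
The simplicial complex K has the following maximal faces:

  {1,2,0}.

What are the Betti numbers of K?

Order the vertices as 0 < 1 < 2. Listing each simplex with vertices in this order, K has dimension 2 with simplices:

  0-simplices (3): [0], [1], [2]
  1-simplices (3): [0,1], [0,2], [1,2]
  2-simplices (1): [0,1,2]

so the chain groups are C_0 ≅ Z^3, C_1 ≅ Z^3, C_2 ≅ Z^1.

The boundary map ∂_1: C_1 → C_0 is given by ∂[p,q] = [q] − [p].
As a 3×3 matrix over Z this has rank 2, with invariant factors (1,1).

∂_2: C_2 → C_1 acts by ∂[p,q,r] = [q,r] − [p,r] + [p,q]. For instance
  ∂[0,1,2] = [1,2] − [0,2] + [0,1].
The resulting 3×1 matrix has rank 1, and its Smith normal form has invariant factors (1).

Reading off H_k = ker ∂_k / im ∂_{k+1}:

  H_0: rank C_0 − rank ∂_1 = 3 − 2 = 1, and the invariant factors of ∂_1 are all 1, so H_0 ≅ Z.
  H_1: rank ker ∂_1 − rank ∂_2 = (3 − 2) − 1 = 0, and the invariant factors of ∂_2 are all 1, so H_1 ≅ 0.
  H_2: rank ker ∂_2 − rank ∂_3 = (1 − 1) − 0 = 0, and there is no ∂_3, so H_2 ≅ 0.

Hence the Betti numbers are b_0 = 1, b_1 = 0, b_2 = 0.

b_0 = 1, b_1 = 0, b_2 = 0.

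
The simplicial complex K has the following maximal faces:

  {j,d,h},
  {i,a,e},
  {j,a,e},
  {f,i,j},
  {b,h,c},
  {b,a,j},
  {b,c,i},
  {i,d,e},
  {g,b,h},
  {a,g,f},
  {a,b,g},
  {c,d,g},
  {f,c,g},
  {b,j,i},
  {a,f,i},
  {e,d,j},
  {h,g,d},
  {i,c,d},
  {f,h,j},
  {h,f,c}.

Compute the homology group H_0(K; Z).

H_0 = Z.

Fix the vertex order a < b < c < d < e < f < g < h < i < j and write every simplex with vertices in increasing order. Then dim K = 2 and the simplices of K are:

  0-simplices (10): a, b, c, d, e, f, g, h, i, j
  1-simplices (30): ab, ae, af, ag, ai, aj, bc, bg, bh, bi, bj, cd, cf, cg, ch, ci, de, dg, dh, di, dj, ei, ej, fg, fh, fi, fj, gh, hj, ij
  2-simplices (20): abg, abj, aei, aej, afg, afi, bch, bci, bgh, bij, cdg, cdi, cfg, cfh, dei, dej, dgh, dhj, fhj, fij

Hence C_0 ≅ Z^10, C_1 ≅ Z^30, C_2 ≅ Z^20.

Boundary ∂_1: C_1 → C_0 is given by ∂[p,q] = [q] − [p]. For instance
  ∂bh = h − b.
As a 10×30 matrix over Z this has rank 9, with invariant factors (1,1,1,1,1,1,1,1,1).

The boundary map ∂_2: C_2 → C_1 maps a triangle to the signed sum of its edges. For instance
  ∂cfg = fg − cg + cf,
  ∂afi = fi − ai + af.
The 30×20 boundary matrix has rank 20 and Smith normal form diag(1,1,1,1,1,1,1,1,1,1,1,1,1,1,1,1,1,1,1,2).

Reading off H_k = ker ∂_k / im ∂_{k+1}:

  H_0: rank C_0 − rank ∂_1 = 10 − 9 = 1, and the invariant factors of ∂_1 are all 1, so H_0 ≅ Z.

(K is a triangulation of the Klein bottle.)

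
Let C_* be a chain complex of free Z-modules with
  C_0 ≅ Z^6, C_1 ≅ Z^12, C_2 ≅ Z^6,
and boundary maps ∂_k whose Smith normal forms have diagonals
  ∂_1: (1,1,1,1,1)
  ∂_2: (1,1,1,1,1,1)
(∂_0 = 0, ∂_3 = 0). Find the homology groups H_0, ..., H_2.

H_0 ≅ Z,  H_1 ≅ Z,  H_2 = 0.

H_0: b_0 = 6 − 0 − 5 = 1; torsion from ∂_1 factors > 1: none. So H_0 ≅ Z.
H_1: b_1 = 12 − 5 − 6 = 1; torsion from ∂_2 factors > 1: none. So H_1 ≅ Z.
H_2: b_2 = 6 − 6 − 0 = 0; torsion from ∂_3 factors > 1: none. So H_2 ≅ 0.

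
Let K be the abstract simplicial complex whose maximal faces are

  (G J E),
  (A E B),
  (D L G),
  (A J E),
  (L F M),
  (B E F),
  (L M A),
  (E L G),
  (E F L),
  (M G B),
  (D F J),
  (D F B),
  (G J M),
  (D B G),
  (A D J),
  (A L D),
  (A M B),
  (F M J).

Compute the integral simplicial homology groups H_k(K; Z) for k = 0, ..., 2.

H_0 = Z,  H_1 = Z^2,  H_2 = Z.

Take the total order A < B < D < E < F < G < J < L < M on the vertex set. Then K (dimension 2) consists of the simplices:

  0-simplices (9): A, B, D, E, F, G, J, L, M
  1-simplices (27): AB, AD, AE, AJ, AL, AM, BD, BE, BF, BG, BM, DF, DG, DJ, DL, EF, EG, EJ, EL, FJ, FL, FM, GJ, GL, GM, JM, LM
  2-simplices (18): ABE, ABM, ADJ, ADL, AEJ, ALM, BDF, BDG, BEF, BGM, DFJ, DGL, EFL, EGJ, EGL, FJM, FLM, GJM

so the chain groups are C_0 ≅ Z^9, C_1 ≅ Z^27, C_2 ≅ Z^18.

The boundary map ∂_1: C_1 → C_0 is given by ∂[p,q] = [q] − [p]. For instance
  ∂GM = M − G.
This gives a 9×27 integer matrix of rank 8; reducing to Smith normal form yields diagonal entries (1,1,1,1,1,1,1,1).

Boundary ∂_2: C_2 → C_1 acts by ∂[p,q,r] = [q,r] − [p,r] + [p,q]. For instance
  ∂FLM = LM − FM + FL,
  ∂EFL = FL − EL + EF.
The 27×18 boundary matrix has rank 17 and Smith normal form diag(1,1,1,1,1,1,1,1,1,1,1,1,1,1,1,1,1).

Now H_k = ker ∂_k / im ∂_{k+1}, so:

  H_0: rank C_0 − rank ∂_1 = 9 − 8 = 1, and the invariant factors of ∂_1 are all 1, so H_0 = Z.
  H_1: rank ker ∂_1 − rank ∂_2 = (27 − 8) − 17 = 2, and the invariant factors of ∂_2 are all 1, so H_1 = Z^2.
  H_2: rank ker ∂_2 − rank ∂_3 = (18 − 17) − 0 = 1, and there is no ∂_3, so H_2 = Z.

As a check, the Euler characteristic is 9 − 27 + 18 = 0, which agrees with 1 − 2 + 1 = 0.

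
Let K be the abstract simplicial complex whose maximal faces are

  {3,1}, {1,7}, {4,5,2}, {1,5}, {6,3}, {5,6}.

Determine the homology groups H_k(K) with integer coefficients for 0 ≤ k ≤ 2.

Order the vertices as 1 < 2 < 3 < 4 < 5 < 6 < 7. Listing each simplex with vertices in this order, K has dimension 2 with simplices:

  0-simplices (7): [1], [2], [3], [4], [5], [6], [7]
  1-simplices (8): [1,3], [1,5], [1,7], [2,4], [2,5], [3,6], [4,5], [5,6]
  2-simplices (1): [2,4,5]

giving chain groups C_0 ≅ Z^7, C_1 ≅ Z^8, C_2 ≅ Z^1.

The boundary map ∂_1: C_1 → C_0 is given by ∂[p,q] = [q] − [p]. For instance
  ∂[2,4] = [4] − [2].
The resulting 7×8 matrix has rank 6, and its Smith normal form has invariant factors (1,1,1,1,1,1).

Boundary ∂_2: C_2 → C_1 acts by ∂[p,q,r] = [q,r] − [p,r] + [p,q]. For instance
  ∂[2,4,5] = [4,5] − [2,5] + [2,4].
The 8×1 boundary matrix has rank 1 and Smith normal form diag(1).

Reading off H_k = ker ∂_k / im ∂_{k+1}:

  H_0: rank C_0 − rank ∂_1 = 7 − 6 = 1, and the invariant factors of ∂_1 are all 1, so H_0 = Z.
  H_1: rank ker ∂_1 − rank ∂_2 = (8 − 6) − 1 = 1, and the invariant factors of ∂_2 are all 1, so H_1 = Z.
  H_2: rank ker ∂_2 − rank ∂_3 = (1 − 1) − 0 = 0, and there is no ∂_3, so H_2 = 0.

H_0 ≅ Z,  H_1 ≅ Z,  H_2 = 0.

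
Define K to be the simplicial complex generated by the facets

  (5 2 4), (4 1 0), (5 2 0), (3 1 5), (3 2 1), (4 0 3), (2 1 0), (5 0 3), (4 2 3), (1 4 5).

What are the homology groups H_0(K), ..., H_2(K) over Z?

H_0 = Z,  H_1 = Z_2,  H_2 = 0.

We work with the vertex ordering 0 < 1 < 2 < 3 < 4 < 5. The simplices of K, each written with vertices in increasing order, are:

  0-simplices (6): [0], [1], [2], [3], [4], [5]
  1-simplices (15): [0,1], [0,2], [0,3], [0,4], [0,5], [1,2], [1,3], [1,4], [1,5], [2,3], [2,4], [2,5], [3,4], [3,5], [4,5]
  2-simplices (10): [0,1,2], [0,1,4], [0,2,5], [0,3,4], [0,3,5], [1,2,3], [1,3,5], [1,4,5], [2,3,4], [2,4,5]

so the chain groups are C_0 ≅ Z^6, C_1 ≅ Z^15, C_2 ≅ Z^10.

Boundary ∂_1: C_1 → C_0 maps an edge to its endpoints' difference, ∂[p,q] = q − p. For instance
  ∂[0,5] = [5] − [0].
This gives a 6×15 integer matrix of rank 5; reducing to Smith normal form yields diagonal entries (1,1,1,1,1).

The boundary map ∂_2: C_2 → C_1 maps a triangle to the signed sum of its edges. For instance
  ∂[0,2,5] = [2,5] − [0,5] + [0,2],
  ∂[0,1,2] = [1,2] − [0,2] + [0,1].
As a 15×10 matrix over Z this has rank 10, with invariant factors (1,1,1,1,1,1,1,1,1,2).

From H_k ≅ ker(∂_k) / im(∂_{k+1}) we obtain:

  H_0: rank C_0 − rank ∂_1 = 6 − 5 = 1, and the invariant factors of ∂_1 are all 1, so H_0 ≅ Z.
  H_1: rank ker ∂_1 − rank ∂_2 = (15 − 5) − 10 = 0, and ∂_2 has invariant factor 2 > 1, so H_1 ≅ Z_2.
  H_2: rank ker ∂_2 − rank ∂_3 = (10 − 10) − 0 = 0, and there is no ∂_3, so H_2 ≅ 0.

As a check, the Euler characteristic is 6 − 15 + 10 = 1, which agrees with 1 − 0 + 0 = 1.
(K is a triangulation of the real projective plane RP^2.)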